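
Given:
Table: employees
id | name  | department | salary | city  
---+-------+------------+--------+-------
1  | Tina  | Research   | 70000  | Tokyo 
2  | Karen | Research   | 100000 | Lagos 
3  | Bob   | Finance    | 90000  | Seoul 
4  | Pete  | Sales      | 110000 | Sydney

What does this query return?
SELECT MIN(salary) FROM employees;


Salaries: 70000, 100000, 90000, 110000
MIN = 70000

70000


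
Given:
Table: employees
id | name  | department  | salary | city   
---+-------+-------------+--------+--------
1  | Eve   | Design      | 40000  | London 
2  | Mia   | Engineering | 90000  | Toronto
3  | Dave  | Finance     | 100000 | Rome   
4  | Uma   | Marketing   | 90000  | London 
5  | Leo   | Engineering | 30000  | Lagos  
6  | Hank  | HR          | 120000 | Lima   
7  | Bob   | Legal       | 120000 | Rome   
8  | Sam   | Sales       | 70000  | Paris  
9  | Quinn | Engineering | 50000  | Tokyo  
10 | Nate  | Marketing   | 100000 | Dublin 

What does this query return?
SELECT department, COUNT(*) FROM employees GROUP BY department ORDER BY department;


Assigning each row to its department group:
  Eve -> Design
  Mia -> Engineering
  Dave -> Finance
  Uma -> Marketing
  Leo -> Engineering
  Hank -> HR
  Bob -> Legal
  Sam -> Sales
  Quinn -> Engineering
  Nate -> Marketing


7 groups:
Design, 1
Engineering, 3
Finance, 1
HR, 1
Legal, 1
Marketing, 2
Sales, 1


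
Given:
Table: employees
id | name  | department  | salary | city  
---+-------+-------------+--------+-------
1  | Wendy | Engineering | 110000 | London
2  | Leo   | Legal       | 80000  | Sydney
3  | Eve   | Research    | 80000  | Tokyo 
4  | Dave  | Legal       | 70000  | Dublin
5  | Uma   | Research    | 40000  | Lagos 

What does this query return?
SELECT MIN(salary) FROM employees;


Salaries: 110000, 80000, 80000, 70000, 40000
MIN = 40000

40000


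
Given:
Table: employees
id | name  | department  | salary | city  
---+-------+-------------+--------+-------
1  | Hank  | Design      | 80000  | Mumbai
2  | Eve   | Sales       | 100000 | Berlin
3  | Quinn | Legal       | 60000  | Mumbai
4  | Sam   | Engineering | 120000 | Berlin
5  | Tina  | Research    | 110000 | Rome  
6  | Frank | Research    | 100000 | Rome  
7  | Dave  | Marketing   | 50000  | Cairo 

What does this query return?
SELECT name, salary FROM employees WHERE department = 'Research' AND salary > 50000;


Filtering: department = 'Research' AND salary > 50000
Matching: 2 rows

2 rows:
Tina, 110000
Frank, 100000


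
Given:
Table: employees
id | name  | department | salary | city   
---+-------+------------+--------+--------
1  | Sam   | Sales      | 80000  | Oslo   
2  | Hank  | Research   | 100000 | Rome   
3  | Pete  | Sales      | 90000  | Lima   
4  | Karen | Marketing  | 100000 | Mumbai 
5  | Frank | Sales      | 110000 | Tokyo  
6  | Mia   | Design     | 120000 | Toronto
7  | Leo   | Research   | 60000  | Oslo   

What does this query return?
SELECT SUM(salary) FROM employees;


SUM(salary) = 80000 + 100000 + 90000 + 100000 + 110000 + 120000 + 60000 = 660000

660000


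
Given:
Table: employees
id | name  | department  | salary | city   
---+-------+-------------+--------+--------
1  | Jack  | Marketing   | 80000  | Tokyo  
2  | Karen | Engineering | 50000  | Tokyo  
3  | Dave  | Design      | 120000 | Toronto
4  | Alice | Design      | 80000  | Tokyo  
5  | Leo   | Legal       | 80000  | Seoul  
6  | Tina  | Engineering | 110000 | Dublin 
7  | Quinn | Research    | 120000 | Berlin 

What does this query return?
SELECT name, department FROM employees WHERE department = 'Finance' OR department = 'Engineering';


Filtering: department = 'Finance' OR 'Engineering'
Matching: 2 rows

2 rows:
Karen, Engineering
Tina, Engineering


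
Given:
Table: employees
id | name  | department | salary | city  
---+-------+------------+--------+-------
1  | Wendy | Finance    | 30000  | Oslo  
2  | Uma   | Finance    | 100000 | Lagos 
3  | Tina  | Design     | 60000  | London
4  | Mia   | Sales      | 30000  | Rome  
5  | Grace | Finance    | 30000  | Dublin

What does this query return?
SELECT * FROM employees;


SELECT * returns all 5 rows with all columns

5 rows:
1, Wendy, Finance, 30000, Oslo
2, Uma, Finance, 100000, Lagos
3, Tina, Design, 60000, London
4, Mia, Sales, 30000, Rome
5, Grace, Finance, 30000, Dublin


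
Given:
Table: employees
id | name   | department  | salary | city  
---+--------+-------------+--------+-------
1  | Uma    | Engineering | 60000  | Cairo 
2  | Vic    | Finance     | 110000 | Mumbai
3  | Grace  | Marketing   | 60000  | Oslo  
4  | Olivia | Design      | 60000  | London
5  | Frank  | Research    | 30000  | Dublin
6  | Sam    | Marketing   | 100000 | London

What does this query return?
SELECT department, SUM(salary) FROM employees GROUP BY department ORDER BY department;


Summing salary within each department:
  Design: 60000 = 60000
  Engineering: 60000 = 60000
  Finance: 110000 = 110000
  Marketing: 60000 + 100000 = 160000
  Research: 30000 = 30000


5 groups:
Design, 60000
Engineering, 60000
Finance, 110000
Marketing, 160000
Research, 30000


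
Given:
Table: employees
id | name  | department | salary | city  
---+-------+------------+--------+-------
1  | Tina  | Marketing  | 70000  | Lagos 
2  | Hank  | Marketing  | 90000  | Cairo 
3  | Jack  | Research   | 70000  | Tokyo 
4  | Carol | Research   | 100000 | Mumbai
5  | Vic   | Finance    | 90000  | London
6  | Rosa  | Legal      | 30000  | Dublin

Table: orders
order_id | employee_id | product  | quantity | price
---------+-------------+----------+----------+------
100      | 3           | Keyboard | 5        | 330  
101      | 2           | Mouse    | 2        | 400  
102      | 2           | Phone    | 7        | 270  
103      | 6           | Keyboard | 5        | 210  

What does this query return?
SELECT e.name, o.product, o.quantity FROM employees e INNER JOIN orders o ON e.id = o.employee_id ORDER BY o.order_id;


Joining employees.id = orders.employee_id:
  employee Jack (id=3) -> order Keyboard
  employee Hank (id=2) -> order Mouse
  employee Hank (id=2) -> order Phone
  employee Rosa (id=6) -> order Keyboard


4 rows:
Jack, Keyboard, 5
Hank, Mouse, 2
Hank, Phone, 7
Rosa, Keyboard, 5


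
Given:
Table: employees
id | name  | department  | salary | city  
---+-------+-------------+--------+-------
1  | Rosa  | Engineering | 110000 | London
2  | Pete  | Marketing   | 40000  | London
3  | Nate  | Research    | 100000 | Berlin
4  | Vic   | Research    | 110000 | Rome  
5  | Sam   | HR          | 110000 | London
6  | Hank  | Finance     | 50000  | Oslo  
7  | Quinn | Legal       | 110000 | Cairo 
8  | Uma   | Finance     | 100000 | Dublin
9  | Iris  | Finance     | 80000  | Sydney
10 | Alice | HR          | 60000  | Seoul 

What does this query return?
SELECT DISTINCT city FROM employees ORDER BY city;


All 'city' values (row order): London, London, Berlin, Rome, London, Oslo, Cairo, Dublin, Sydney, Seoul
Removing duplicates leaves 8 unique value(s).

8 values:
Berlin
Cairo
Dublin
London
Oslo
Rome
Seoul
Sydney


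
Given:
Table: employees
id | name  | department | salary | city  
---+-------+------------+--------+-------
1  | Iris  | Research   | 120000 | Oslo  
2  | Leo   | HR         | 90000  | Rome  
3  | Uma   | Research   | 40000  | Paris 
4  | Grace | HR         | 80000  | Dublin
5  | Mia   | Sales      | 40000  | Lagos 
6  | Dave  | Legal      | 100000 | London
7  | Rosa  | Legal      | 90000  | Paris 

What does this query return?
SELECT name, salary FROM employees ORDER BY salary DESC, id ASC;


Sorting by salary DESC, then id ASC for ties

7 rows:
Iris, 120000
Dave, 100000
Leo, 90000
Rosa, 90000
Grace, 80000
Uma, 40000
Mia, 40000


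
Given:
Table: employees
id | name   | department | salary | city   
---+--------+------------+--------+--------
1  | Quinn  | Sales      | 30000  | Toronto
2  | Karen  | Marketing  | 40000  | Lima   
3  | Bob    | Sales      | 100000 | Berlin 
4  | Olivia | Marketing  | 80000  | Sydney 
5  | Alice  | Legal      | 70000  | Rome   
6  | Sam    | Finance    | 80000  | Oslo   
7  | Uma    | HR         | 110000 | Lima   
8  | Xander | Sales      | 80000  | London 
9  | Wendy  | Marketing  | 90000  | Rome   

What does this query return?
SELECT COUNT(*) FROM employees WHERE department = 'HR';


Counting rows where department = 'HR'
  Uma -> MATCH


1


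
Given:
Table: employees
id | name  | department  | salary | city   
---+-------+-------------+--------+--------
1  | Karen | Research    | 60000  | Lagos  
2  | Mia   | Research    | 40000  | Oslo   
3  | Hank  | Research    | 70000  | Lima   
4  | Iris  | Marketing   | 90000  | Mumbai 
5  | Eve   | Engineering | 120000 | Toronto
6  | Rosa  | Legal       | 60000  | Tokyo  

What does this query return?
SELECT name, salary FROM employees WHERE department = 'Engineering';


Filtering: department = 'Engineering'
Matching rows: 1

1 rows:
Eve, 120000


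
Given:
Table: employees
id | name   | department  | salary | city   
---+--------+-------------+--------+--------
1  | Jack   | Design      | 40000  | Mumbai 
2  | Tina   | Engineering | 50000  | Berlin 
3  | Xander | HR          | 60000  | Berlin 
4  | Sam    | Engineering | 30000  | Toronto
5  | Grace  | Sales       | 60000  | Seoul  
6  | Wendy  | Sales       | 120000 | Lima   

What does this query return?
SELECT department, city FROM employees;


Projecting columns: department, city

6 rows:
Design, Mumbai
Engineering, Berlin
HR, Berlin
Engineering, Toronto
Sales, Seoul
Sales, Lima


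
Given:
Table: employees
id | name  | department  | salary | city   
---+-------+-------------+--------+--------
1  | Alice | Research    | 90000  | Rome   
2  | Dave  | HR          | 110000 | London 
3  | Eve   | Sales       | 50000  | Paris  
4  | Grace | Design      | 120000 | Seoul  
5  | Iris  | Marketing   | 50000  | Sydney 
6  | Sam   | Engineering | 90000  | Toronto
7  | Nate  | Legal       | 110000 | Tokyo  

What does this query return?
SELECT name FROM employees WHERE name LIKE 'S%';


LIKE 'S%' matches names starting with 'S'
Matching: 1

1 rows:
Sam


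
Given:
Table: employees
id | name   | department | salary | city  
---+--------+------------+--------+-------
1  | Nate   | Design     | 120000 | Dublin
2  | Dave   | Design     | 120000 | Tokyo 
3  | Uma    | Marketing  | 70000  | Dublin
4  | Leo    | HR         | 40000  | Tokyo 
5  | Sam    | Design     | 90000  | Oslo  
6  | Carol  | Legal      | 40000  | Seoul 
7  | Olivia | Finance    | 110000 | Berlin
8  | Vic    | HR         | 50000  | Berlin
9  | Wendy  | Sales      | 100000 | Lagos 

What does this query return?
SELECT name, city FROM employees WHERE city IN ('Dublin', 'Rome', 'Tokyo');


Filtering: city IN ('Dublin', 'Rome', 'Tokyo')
Matching: 4 rows

4 rows:
Nate, Dublin
Dave, Tokyo
Uma, Dublin
Leo, Tokyo


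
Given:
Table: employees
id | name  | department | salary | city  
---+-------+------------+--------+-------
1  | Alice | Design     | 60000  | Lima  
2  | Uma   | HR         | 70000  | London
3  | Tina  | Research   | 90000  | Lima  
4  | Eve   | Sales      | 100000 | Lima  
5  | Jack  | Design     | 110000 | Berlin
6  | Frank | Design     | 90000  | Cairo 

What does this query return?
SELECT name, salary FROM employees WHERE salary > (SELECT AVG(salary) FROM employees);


Subquery: AVG(salary) = 86666.67
Filtering: salary > 86666.67
  Tina (90000) -> MATCH
  Eve (100000) -> MATCH
  Jack (110000) -> MATCH
  Frank (90000) -> MATCH


4 rows:
Tina, 90000
Eve, 100000
Jack, 110000
Frank, 90000


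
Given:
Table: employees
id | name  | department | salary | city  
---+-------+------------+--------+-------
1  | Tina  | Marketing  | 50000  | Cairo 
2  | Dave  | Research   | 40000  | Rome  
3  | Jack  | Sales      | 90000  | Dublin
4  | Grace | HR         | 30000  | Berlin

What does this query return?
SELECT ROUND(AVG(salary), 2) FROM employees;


SUM(salary) = 210000
COUNT = 4
ROUND(AVG, 2) = ROUND(210000 / 4, 2) = 52500.0

52500.0


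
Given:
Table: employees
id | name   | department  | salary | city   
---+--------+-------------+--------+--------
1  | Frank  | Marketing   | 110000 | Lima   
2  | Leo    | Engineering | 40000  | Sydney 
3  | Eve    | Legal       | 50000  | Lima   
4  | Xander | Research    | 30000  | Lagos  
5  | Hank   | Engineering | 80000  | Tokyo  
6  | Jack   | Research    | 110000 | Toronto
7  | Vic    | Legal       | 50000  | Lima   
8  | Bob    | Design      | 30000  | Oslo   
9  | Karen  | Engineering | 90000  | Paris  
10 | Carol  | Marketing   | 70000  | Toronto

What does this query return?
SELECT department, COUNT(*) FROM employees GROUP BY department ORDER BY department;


Assigning each row to its department group:
  Frank -> Marketing
  Leo -> Engineering
  Eve -> Legal
  Xander -> Research
  Hank -> Engineering
  Jack -> Research
  Vic -> Legal
  Bob -> Design
  Karen -> Engineering
  Carol -> Marketing


5 groups:
Design, 1
Engineering, 3
Legal, 2
Marketing, 2
Research, 2


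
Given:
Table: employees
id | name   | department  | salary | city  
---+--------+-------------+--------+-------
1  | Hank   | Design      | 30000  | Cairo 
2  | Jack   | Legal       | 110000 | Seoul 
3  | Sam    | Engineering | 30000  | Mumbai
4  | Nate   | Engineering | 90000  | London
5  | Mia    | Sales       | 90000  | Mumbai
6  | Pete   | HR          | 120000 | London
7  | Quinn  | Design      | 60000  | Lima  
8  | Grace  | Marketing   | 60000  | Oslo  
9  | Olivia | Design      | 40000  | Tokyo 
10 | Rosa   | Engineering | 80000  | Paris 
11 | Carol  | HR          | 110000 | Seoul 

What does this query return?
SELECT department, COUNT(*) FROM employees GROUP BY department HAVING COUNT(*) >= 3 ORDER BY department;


Groups with count >= 3:
  Design: 3 -> PASS
  Engineering: 3 -> PASS
  HR: 2 -> filtered out
  Legal: 1 -> filtered out
  Marketing: 1 -> filtered out
  Sales: 1 -> filtered out


2 groups:
Design, 3
Engineering, 3


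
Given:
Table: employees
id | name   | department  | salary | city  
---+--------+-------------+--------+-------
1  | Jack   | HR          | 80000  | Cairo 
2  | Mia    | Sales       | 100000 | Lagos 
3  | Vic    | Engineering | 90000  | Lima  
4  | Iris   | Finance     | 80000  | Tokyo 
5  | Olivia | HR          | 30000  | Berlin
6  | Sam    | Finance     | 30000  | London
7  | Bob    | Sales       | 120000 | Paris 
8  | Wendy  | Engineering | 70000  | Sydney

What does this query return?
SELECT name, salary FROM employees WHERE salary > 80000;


Filtering: salary > 80000
Matching: 3 rows

3 rows:
Mia, 100000
Vic, 90000
Bob, 120000


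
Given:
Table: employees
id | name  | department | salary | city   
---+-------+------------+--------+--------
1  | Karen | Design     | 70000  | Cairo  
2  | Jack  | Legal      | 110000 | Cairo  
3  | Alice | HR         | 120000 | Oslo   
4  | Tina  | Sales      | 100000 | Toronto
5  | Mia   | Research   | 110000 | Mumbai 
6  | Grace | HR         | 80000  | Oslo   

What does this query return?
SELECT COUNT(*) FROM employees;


COUNT(*) counts all rows

6


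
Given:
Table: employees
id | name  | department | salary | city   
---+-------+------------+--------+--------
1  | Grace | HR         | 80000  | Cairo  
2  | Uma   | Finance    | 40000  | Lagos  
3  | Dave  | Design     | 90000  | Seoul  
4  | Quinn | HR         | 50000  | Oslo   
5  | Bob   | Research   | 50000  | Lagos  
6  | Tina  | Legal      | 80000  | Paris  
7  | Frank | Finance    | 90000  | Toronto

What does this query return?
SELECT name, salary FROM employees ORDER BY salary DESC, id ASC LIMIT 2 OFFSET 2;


Sort by salary DESC (id ASC tiebreak), then skip 2 and take 2
Rows 3 through 4

2 rows:
Grace, 80000
Tina, 80000


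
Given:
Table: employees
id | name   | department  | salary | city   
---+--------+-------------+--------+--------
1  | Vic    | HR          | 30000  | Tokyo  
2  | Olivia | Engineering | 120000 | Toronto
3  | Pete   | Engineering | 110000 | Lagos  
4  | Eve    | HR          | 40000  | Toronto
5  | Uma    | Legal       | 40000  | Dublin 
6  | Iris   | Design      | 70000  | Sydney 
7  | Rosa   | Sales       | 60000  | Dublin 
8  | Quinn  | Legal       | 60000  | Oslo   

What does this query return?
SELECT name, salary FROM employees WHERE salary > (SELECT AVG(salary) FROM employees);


Subquery: AVG(salary) = 66250.0
Filtering: salary > 66250.0
  Olivia (120000) -> MATCH
  Pete (110000) -> MATCH
  Iris (70000) -> MATCH


3 rows:
Olivia, 120000
Pete, 110000
Iris, 70000


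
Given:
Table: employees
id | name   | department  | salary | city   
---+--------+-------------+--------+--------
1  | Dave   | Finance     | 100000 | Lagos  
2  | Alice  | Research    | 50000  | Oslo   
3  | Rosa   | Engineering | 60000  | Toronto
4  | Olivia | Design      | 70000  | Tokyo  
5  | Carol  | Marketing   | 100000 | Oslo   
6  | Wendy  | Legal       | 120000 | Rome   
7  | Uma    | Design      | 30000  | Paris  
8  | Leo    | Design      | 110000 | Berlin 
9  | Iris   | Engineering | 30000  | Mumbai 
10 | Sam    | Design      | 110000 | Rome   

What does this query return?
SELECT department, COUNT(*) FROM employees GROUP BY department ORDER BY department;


Assigning each row to its department group:
  Dave -> Finance
  Alice -> Research
  Rosa -> Engineering
  Olivia -> Design
  Carol -> Marketing
  Wendy -> Legal
  Uma -> Design
  Leo -> Design
  Iris -> Engineering
  Sam -> Design


6 groups:
Design, 4
Engineering, 2
Finance, 1
Legal, 1
Marketing, 1
Research, 1


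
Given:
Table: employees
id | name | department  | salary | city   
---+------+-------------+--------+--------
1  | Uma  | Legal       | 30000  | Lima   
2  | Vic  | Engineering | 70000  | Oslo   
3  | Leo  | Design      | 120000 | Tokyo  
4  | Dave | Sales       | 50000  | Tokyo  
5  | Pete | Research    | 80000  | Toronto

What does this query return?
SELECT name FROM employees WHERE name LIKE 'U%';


LIKE 'U%' matches names starting with 'U'
Matching: 1

1 rows:
Uma


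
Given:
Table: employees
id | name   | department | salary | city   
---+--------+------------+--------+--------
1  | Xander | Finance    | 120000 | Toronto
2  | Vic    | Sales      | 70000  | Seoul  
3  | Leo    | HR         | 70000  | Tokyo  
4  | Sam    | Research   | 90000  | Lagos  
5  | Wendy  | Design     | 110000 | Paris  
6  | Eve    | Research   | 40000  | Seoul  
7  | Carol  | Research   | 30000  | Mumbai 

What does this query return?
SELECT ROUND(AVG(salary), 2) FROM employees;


SUM(salary) = 530000
COUNT = 7
ROUND(AVG, 2) = ROUND(530000 / 7, 2) = 75714.29

75714.29


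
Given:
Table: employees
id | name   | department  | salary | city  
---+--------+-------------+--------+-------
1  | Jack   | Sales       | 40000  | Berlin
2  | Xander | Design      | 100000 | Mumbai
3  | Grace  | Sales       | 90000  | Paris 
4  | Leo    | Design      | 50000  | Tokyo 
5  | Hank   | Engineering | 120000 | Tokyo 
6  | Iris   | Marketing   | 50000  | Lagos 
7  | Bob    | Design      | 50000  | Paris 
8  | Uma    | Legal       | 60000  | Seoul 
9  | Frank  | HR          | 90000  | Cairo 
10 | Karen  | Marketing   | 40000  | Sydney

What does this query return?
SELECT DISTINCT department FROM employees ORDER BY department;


All 'department' values (row order): Sales, Design, Sales, Design, Engineering, Marketing, Design, Legal, HR, Marketing
Removing duplicates leaves 6 unique value(s).

6 values:
Design
Engineering
HR
Legal
Marketing
Sales


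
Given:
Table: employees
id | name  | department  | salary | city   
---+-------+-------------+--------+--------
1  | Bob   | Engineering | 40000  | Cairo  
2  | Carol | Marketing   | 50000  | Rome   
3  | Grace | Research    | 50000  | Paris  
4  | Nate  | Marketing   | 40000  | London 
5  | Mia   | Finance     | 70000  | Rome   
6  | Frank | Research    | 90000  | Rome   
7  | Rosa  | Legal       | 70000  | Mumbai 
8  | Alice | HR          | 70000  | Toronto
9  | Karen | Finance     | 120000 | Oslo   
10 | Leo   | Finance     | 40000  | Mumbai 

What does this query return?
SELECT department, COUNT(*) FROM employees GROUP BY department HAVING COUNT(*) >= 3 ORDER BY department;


Groups with count >= 3:
  Finance: 3 -> PASS
  Engineering: 1 -> filtered out
  HR: 1 -> filtered out
  Legal: 1 -> filtered out
  Marketing: 2 -> filtered out
  Research: 2 -> filtered out


1 groups:
Finance, 3


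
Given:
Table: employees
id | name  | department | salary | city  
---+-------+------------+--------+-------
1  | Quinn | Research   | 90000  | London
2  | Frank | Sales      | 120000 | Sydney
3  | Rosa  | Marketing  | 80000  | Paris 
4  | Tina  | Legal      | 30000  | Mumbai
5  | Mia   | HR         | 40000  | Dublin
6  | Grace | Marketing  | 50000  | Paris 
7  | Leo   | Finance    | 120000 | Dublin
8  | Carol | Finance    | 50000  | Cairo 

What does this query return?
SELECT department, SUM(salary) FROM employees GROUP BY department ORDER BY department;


Summing salary within each department:
  Finance: 120000 + 50000 = 170000
  HR: 40000 = 40000
  Legal: 30000 = 30000
  Marketing: 80000 + 50000 = 130000
  Research: 90000 = 90000
  Sales: 120000 = 120000


6 groups:
Finance, 170000
HR, 40000
Legal, 30000
Marketing, 130000
Research, 90000
Sales, 120000


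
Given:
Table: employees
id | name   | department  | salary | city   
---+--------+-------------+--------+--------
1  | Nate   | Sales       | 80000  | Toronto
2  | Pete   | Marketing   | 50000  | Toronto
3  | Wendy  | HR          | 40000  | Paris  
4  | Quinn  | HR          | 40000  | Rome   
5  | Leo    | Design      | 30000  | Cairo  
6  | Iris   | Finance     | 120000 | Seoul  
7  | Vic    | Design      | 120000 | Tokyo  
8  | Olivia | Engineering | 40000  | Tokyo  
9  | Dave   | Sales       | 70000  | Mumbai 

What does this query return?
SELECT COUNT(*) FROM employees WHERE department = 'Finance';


Counting rows where department = 'Finance'
  Iris -> MATCH


1


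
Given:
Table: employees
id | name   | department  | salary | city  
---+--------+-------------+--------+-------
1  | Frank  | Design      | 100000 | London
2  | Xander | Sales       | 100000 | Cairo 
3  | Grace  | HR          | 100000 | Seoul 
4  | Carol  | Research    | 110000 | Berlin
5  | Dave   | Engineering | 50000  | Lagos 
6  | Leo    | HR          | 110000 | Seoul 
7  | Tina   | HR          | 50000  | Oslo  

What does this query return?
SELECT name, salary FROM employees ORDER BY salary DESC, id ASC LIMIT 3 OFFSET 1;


Sort by salary DESC (id ASC tiebreak), then skip 1 and take 3
Rows 2 through 4

3 rows:
Leo, 110000
Frank, 100000
Xander, 100000


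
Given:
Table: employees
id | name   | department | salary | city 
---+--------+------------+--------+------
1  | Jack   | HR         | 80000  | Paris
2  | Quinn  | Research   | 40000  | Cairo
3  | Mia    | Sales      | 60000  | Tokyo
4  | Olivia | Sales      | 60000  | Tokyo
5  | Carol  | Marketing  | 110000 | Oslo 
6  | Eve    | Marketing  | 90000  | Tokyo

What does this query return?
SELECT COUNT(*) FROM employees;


COUNT(*) counts all rows

6


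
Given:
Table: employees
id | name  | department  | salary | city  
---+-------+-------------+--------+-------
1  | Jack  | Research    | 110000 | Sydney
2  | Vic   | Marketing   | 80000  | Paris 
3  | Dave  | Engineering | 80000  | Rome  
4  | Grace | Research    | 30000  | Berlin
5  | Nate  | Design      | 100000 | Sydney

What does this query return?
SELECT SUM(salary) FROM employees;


SUM(salary) = 110000 + 80000 + 80000 + 30000 + 100000 = 400000

400000


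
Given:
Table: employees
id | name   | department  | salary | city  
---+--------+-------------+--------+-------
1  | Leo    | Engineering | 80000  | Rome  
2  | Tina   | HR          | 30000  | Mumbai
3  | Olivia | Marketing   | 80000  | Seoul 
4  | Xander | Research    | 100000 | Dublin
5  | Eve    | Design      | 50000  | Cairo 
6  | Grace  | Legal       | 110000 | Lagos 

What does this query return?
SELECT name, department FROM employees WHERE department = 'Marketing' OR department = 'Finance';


Filtering: department = 'Marketing' OR 'Finance'
Matching: 1 rows

1 rows:
Olivia, Marketing


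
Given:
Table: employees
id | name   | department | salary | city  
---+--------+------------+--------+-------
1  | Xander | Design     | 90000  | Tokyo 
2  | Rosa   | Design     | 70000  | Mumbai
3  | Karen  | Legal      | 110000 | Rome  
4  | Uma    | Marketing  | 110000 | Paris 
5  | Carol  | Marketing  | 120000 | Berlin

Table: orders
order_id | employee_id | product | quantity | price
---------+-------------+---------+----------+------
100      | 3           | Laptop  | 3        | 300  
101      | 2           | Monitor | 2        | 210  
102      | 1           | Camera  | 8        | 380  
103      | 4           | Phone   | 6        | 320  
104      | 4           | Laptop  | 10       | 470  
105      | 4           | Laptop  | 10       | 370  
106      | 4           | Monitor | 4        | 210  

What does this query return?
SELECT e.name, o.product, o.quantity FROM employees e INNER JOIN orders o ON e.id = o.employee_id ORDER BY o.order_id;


Joining employees.id = orders.employee_id:
  employee Karen (id=3) -> order Laptop
  employee Rosa (id=2) -> order Monitor
  employee Xander (id=1) -> order Camera
  employee Uma (id=4) -> order Phone
  employee Uma (id=4) -> order Laptop
  employee Uma (id=4) -> order Laptop
  employee Uma (id=4) -> order Monitor


7 rows:
Karen, Laptop, 3
Rosa, Monitor, 2
Xander, Camera, 8
Uma, Phone, 6
Uma, Laptop, 10
Uma, Laptop, 10
Uma, Monitor, 4


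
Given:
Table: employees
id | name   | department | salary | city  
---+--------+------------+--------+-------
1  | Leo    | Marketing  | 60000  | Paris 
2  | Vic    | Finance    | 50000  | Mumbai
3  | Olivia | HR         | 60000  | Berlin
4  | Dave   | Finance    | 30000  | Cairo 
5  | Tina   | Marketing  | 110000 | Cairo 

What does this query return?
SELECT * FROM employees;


SELECT * returns all 5 rows with all columns

5 rows:
1, Leo, Marketing, 60000, Paris
2, Vic, Finance, 50000, Mumbai
3, Olivia, HR, 60000, Berlin
4, Dave, Finance, 30000, Cairo
5, Tina, Marketing, 110000, Cairo


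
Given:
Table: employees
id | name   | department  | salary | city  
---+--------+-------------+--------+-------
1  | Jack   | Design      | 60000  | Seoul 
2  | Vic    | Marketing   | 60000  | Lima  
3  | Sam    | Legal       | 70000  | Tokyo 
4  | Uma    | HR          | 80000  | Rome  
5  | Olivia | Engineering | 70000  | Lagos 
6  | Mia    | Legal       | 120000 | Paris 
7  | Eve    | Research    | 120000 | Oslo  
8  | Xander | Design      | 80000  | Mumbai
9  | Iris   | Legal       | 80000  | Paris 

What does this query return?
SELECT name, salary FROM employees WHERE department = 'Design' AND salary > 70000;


Filtering: department = 'Design' AND salary > 70000
Matching: 1 rows

1 rows:
Xander, 80000


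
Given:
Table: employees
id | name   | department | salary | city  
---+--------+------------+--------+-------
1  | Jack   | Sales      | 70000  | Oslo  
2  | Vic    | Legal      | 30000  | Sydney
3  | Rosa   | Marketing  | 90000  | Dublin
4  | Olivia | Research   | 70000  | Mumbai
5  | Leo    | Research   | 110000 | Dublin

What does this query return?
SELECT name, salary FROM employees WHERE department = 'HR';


Filtering: department = 'HR'
Matching rows: 0

Empty result set (0 rows)


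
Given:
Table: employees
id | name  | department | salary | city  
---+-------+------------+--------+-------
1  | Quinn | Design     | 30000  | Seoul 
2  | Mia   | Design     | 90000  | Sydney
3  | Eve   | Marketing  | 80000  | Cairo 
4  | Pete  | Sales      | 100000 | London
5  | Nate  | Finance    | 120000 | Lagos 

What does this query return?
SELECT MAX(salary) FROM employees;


Salaries: 30000, 90000, 80000, 100000, 120000
MAX = 120000

120000


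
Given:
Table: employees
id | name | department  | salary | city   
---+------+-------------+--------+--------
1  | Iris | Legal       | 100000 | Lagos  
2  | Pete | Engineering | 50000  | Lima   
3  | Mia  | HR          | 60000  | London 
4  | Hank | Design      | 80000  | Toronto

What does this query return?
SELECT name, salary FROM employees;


Projecting columns: name, salary

4 rows:
Iris, 100000
Pete, 50000
Mia, 60000
Hank, 80000


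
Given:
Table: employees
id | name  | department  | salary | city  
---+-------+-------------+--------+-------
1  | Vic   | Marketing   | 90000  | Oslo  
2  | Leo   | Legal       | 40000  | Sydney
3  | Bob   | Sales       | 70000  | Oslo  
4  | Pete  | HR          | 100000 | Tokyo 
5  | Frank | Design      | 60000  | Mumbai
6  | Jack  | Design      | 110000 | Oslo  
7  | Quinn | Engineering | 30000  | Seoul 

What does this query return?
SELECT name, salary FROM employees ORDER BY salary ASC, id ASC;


Sorting by salary ASC, then id ASC for ties

7 rows:
Quinn, 30000
Leo, 40000
Frank, 60000
Bob, 70000
Vic, 90000
Pete, 100000
Jack, 110000


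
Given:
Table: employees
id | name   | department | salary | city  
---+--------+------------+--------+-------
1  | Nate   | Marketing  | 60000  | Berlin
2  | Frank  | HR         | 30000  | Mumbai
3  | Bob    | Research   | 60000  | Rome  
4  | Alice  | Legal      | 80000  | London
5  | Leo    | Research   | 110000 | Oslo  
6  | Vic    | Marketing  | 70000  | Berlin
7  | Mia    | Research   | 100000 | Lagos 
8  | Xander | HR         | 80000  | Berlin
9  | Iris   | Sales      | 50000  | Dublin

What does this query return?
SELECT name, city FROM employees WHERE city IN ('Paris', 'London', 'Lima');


Filtering: city IN ('Paris', 'London', 'Lima')
Matching: 1 rows

1 rows:
Alice, London


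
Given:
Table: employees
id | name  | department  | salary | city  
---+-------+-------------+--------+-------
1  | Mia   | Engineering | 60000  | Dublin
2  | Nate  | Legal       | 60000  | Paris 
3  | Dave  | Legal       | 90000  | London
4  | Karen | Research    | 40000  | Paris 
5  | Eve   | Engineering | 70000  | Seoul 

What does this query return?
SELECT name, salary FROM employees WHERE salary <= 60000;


Filtering: salary <= 60000
Matching: 3 rows

3 rows:
Mia, 60000
Nate, 60000
Karen, 40000


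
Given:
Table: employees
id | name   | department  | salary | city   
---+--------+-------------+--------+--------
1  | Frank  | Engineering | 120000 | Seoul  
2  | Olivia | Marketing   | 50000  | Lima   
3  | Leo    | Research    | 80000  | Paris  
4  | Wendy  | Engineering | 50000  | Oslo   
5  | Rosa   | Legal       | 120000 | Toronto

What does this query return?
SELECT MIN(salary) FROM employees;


Salaries: 120000, 50000, 80000, 50000, 120000
MIN = 50000

50000


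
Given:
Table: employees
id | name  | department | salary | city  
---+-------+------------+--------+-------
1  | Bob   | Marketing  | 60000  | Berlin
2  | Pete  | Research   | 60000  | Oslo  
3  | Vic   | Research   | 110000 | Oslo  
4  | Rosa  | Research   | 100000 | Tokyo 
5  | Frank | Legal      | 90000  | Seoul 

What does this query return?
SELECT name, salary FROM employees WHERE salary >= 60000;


Filtering: salary >= 60000
Matching: 5 rows

5 rows:
Bob, 60000
Pete, 60000
Vic, 110000
Rosa, 100000
Frank, 90000


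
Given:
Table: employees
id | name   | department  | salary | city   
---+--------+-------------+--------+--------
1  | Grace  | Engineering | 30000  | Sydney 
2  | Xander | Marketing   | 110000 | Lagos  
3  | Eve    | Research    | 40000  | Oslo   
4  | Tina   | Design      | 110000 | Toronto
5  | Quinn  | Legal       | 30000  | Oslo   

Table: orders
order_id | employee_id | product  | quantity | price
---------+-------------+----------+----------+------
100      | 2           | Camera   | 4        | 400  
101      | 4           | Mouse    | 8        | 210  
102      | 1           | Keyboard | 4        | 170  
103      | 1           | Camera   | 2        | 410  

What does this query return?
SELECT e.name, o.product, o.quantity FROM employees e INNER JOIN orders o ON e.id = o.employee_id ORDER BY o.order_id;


Joining employees.id = orders.employee_id:
  employee Xander (id=2) -> order Camera
  employee Tina (id=4) -> order Mouse
  employee Grace (id=1) -> order Keyboard
  employee Grace (id=1) -> order Camera


4 rows:
Xander, Camera, 4
Tina, Mouse, 8
Grace, Keyboard, 4
Grace, Camera, 2


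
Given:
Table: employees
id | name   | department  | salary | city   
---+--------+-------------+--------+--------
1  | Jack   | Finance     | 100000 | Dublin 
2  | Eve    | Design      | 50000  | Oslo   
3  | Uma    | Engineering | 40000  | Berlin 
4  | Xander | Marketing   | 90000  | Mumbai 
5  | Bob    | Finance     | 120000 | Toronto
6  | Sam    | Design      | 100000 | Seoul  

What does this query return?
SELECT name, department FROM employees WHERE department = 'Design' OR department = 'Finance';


Filtering: department = 'Design' OR 'Finance'
Matching: 4 rows

4 rows:
Jack, Finance
Eve, Design
Bob, Finance
Sam, Design


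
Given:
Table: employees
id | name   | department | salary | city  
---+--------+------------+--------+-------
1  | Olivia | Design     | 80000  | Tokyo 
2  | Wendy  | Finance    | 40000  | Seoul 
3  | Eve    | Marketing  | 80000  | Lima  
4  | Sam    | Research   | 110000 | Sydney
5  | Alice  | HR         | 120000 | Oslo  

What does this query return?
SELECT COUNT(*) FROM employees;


COUNT(*) counts all rows

5


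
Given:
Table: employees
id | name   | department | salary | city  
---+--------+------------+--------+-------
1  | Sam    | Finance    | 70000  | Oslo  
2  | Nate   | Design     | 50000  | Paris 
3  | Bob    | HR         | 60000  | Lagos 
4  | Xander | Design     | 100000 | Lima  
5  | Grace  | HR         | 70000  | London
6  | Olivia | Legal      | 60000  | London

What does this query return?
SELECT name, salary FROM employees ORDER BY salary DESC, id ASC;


Sorting by salary DESC, then id ASC for ties

6 rows:
Xander, 100000
Sam, 70000
Grace, 70000
Bob, 60000
Olivia, 60000
Nate, 50000


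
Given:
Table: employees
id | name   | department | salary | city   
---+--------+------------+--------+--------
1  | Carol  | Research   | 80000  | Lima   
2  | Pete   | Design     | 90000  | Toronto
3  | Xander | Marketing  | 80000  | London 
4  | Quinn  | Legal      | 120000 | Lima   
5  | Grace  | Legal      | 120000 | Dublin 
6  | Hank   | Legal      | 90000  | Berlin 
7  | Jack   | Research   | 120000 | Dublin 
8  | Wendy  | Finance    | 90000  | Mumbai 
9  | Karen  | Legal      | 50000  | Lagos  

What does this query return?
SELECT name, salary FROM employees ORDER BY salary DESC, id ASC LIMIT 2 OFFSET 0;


Sort by salary DESC (id ASC tiebreak), then skip 0 and take 2
Rows 1 through 2

2 rows:
Quinn, 120000
Grace, 120000


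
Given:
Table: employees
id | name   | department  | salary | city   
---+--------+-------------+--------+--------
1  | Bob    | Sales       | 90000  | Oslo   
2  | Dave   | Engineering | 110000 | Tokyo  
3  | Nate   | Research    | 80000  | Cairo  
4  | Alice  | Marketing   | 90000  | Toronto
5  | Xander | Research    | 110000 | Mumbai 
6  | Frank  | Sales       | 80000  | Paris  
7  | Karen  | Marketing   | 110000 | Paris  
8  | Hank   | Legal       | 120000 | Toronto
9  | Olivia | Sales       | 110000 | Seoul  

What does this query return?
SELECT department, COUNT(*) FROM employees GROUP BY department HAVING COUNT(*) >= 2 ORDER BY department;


Groups with count >= 2:
  Marketing: 2 -> PASS
  Research: 2 -> PASS
  Sales: 3 -> PASS
  Engineering: 1 -> filtered out
  Legal: 1 -> filtered out


3 groups:
Marketing, 2
Research, 2
Sales, 3


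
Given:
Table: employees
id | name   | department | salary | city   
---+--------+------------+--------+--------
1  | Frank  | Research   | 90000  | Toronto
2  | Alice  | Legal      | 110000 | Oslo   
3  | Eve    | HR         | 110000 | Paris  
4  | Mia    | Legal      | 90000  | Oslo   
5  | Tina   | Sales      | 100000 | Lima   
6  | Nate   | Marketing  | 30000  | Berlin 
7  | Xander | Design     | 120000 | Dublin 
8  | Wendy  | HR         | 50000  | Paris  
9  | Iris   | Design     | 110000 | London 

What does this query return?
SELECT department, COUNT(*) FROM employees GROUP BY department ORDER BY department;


Assigning each row to its department group:
  Frank -> Research
  Alice -> Legal
  Eve -> HR
  Mia -> Legal
  Tina -> Sales
  Nate -> Marketing
  Xander -> Design
  Wendy -> HR
  Iris -> Design


6 groups:
Design, 2
HR, 2
Legal, 2
Marketing, 1
Research, 1
Sales, 1


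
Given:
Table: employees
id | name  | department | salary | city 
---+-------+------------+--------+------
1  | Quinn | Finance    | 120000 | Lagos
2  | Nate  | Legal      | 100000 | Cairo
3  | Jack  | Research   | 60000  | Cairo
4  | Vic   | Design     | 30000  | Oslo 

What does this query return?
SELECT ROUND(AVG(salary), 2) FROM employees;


SUM(salary) = 310000
COUNT = 4
ROUND(AVG, 2) = ROUND(310000 / 4, 2) = 77500.0

77500.0


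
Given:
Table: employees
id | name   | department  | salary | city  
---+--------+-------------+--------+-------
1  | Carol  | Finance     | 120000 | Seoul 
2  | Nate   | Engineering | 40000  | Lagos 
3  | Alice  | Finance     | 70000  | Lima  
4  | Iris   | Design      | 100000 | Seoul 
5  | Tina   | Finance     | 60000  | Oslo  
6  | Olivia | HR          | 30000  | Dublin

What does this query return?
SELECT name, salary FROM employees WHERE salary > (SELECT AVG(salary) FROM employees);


Subquery: AVG(salary) = 70000.0
Filtering: salary > 70000.0
  Carol (120000) -> MATCH
  Iris (100000) -> MATCH


2 rows:
Carol, 120000
Iris, 100000


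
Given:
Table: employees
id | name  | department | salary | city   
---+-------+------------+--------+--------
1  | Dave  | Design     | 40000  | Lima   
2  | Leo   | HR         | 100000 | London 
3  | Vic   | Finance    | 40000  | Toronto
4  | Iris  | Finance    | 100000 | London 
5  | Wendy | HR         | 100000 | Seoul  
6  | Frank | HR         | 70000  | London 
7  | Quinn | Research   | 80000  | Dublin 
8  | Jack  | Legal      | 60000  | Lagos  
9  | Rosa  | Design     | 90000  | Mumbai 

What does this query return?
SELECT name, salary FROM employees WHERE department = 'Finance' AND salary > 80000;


Filtering: department = 'Finance' AND salary > 80000
Matching: 1 rows

1 rows:
Iris, 100000


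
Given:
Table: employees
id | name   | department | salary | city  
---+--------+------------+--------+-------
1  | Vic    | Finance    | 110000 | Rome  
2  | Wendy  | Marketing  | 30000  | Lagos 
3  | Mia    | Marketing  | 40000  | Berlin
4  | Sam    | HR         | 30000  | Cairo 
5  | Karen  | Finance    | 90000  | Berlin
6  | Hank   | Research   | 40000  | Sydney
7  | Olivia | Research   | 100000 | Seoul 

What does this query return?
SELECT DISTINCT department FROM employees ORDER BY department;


All 'department' values (row order): Finance, Marketing, Marketing, HR, Finance, Research, Research
Removing duplicates leaves 4 unique value(s).

4 values:
Finance
HR
Marketing
Research


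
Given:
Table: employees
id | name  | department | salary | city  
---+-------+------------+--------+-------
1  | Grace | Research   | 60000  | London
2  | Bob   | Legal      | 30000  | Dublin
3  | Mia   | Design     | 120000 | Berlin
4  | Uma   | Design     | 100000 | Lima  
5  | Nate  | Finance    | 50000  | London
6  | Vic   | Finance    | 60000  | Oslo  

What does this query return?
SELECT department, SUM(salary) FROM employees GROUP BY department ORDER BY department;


Summing salary within each department:
  Design: 120000 + 100000 = 220000
  Finance: 50000 + 60000 = 110000
  Legal: 30000 = 30000
  Research: 60000 = 60000


4 groups:
Design, 220000
Finance, 110000
Legal, 30000
Research, 60000


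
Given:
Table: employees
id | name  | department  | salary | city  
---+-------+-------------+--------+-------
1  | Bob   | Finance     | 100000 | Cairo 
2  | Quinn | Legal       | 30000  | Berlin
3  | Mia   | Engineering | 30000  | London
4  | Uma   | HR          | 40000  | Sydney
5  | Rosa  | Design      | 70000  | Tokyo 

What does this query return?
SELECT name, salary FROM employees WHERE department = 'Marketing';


Filtering: department = 'Marketing'
Matching rows: 0

Empty result set (0 rows)


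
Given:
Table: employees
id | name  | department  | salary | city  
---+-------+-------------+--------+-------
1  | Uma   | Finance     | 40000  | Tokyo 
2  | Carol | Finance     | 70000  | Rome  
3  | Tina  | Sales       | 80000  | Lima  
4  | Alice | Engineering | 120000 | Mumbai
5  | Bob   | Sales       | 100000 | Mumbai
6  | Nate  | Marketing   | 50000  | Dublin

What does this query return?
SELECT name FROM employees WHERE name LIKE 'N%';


LIKE 'N%' matches names starting with 'N'
Matching: 1

1 rows:
Nate
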